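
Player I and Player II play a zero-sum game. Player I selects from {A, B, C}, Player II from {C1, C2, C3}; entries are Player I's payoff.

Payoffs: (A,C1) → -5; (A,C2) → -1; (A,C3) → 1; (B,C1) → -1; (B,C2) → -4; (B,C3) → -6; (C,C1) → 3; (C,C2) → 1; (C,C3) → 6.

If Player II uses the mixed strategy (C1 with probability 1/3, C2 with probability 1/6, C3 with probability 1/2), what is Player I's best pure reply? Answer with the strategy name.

C

Expected payoff of A: (1/3)·(-5) + (1/6)·(-1) + (1/2)·1 = -4/3.
Expected payoff of B: (1/3)·(-1) + (1/6)·(-4) + (1/2)·(-6) = -4.
Expected payoff of C: (1/3)·3 + (1/6)·1 + (1/2)·6 = 25/6.
The largest is 25/6, so Player I's best response is C.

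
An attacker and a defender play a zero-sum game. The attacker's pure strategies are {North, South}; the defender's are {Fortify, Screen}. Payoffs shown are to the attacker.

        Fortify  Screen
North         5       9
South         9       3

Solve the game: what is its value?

33/5

Row minima: North → 5, South → 3; maximin = 5.
Column maxima: Fortify → 9, Screen → 9; minimax = 9.
5 ≠ 9, so there is no saddle point; optimal play is mixed.
Let the attacker play North with probability p. Expected payoff against Fortify: 5p + 9(1−p) = −4p + 9; against Screen: 9p + 3(1−p) = 6p + 3.
Setting these equal: −4p + 9 = 6p + 3 ⇒ −10p = -6 ⇒ p = 3/5, and the value is (-4)·(3/5) + 9 = 33/5.
For the defender: with q = P(Fortify), equating North's and South's payoffs gives −4q + 9 = 6q + 3 ⇒ q = 3/5.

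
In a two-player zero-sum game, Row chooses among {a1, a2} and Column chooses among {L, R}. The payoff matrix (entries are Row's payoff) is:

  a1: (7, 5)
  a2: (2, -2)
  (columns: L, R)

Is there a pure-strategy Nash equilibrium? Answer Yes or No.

Yes

Row minima: a1 → 5, a2 → -2; maximin = 5.
Column maxima: L → 7, R → 5; minimax = 5.
maximin = minimax = 5, so a saddle point exists.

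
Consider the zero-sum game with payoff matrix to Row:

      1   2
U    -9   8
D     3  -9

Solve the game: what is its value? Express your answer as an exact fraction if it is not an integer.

Row minima: U → -9, D → -9; maximin = -9.
Column maxima: 1 → 3, 2 → 8; minimax = 3.
-9 ≠ 3, so there is no saddle point; optimal play is mixed.
Let Row play U with probability p. Expected payoff against 1: (-9)p + 3(1−p) = −12p + 3; against 2: 8p + (-9)(1−p) = 17p − 9.
Setting these equal: −12p + 3 = 17p − 9 ⇒ −29p = -12 ⇒ p = 12/29, and the value is (-12)·(12/29) + 3 = -57/29.
For Column: with q = P(1), equating U's and D's payoffs gives −17q + 8 = 12q − 9 ⇒ q = 17/29.

-57/29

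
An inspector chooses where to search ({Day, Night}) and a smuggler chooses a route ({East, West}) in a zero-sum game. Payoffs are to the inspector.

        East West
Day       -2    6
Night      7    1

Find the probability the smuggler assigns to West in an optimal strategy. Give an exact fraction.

9/14

Row minima: Day → -2, Night → 1; maximin = 1.
Column maxima: East → 7, West → 6; minimax = 6.
1 ≠ 6, so there is no saddle point; optimal play is mixed.
Let the inspector play Day with probability p. Expected payoff against East: (-2)p + 7(1−p) = −9p + 7; against West: 6p + 1(1−p) = 5p + 1.
Setting these equal: −9p + 7 = 5p + 1 ⇒ −14p = -6 ⇒ p = 3/7, and the value is (-9)·(3/7) + 7 = 22/7.
For the smuggler: with q = P(East), equating Day's and Night's payoffs gives −8q + 6 = 6q + 1 ⇒ q = 5/14.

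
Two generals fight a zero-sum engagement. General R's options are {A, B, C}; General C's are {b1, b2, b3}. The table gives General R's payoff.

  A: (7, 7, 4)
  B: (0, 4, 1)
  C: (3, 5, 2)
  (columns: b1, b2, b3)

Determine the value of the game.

4

Row minima: A → 4, B → 0, C → 2; maximin = 4.
Column maxima: b1 → 7, b2 → 7, b3 → 4; minimax = 4.
Since maximin = minimax = 4, there is a saddle point and the value is 4.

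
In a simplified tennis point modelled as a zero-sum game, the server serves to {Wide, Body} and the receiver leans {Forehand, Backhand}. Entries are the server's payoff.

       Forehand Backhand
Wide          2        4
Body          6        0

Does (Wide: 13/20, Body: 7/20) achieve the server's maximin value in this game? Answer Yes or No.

No

Against Forehand this mix gives (13/20)·2 + (7/20)·6 = 17/5.
Against Backhand this mix gives (13/20)·4 + (7/20)·0 = 13/5.
The receiver will play Backhand, holding the server to 13/5. Shifting weight toward the row that does better against Backhand would raise this floor (the equalizing mix achieves 3 against both Backhand and Forehand), so the proposed strategy is not optimal.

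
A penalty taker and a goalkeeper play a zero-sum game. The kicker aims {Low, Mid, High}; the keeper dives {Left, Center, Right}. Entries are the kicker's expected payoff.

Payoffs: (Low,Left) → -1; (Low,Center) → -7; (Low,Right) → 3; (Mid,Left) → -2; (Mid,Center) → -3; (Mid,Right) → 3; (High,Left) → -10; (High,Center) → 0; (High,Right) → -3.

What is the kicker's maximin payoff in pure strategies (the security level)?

-3

Row minima: Low → -7, Mid → -3, High → -10.
The best of these is -3.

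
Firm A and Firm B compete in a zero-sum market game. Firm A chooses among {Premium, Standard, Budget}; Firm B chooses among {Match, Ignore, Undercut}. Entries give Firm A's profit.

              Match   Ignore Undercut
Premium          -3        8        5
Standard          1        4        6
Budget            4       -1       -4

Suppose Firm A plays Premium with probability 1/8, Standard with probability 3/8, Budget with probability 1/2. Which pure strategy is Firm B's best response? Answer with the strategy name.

If Firm B plays Match, Firm A's expected payoff is (1/8)·(-3) + (3/8)·1 + (1/2)·4 = 2.
If Firm B plays Ignore, Firm A's expected payoff is (1/8)·8 + (3/8)·4 + (1/2)·(-1) = 2.
If Firm B plays Undercut, Firm A's expected payoff is (1/8)·5 + (3/8)·6 + (1/2)·(-4) = 7/8.
Firm B minimizes Firm A's payoff; the smallest is 7/8, so the best response is Undercut.

Undercut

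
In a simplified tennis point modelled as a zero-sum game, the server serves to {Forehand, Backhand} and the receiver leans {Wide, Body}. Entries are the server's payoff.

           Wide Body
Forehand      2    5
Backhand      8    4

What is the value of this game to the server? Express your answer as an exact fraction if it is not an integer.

32/7

Row minima: Forehand → 2, Backhand → 4; maximin = 4.
Column maxima: Wide → 8, Body → 5; minimax = 5.
4 ≠ 5, so there is no saddle point; optimal play is mixed.
Let the server play Forehand with probability p. Expected payoff against Wide: 2p + 8(1−p) = −6p + 8; against Body: 5p + 4(1−p) = p + 4.
Setting these equal: −6p + 8 = p + 4 ⇒ −7p = -4 ⇒ p = 4/7, and the value is (-6)·(4/7) + 8 = 32/7.
For the receiver: with q = P(Wide), equating Forehand's and Backhand's payoffs gives −3q + 5 = 4q + 4 ⇒ q = 1/7.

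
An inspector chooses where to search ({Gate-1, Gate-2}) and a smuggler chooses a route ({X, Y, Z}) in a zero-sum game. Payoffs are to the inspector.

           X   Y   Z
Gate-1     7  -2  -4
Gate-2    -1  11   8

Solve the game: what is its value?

Row minima: Gate-1 → -4, Gate-2 → -1; maximin = -1.
Column maxima: X → 7, Y → 11, Z → 8; minimax = 7.
-1 ≠ 7, so there is no saddle point; optimal play is mixed.
Y is strictly dominated by Z (it gives the inspector strictly more in every row), so the smuggler never plays it.
On the remaining 2×2 (Gate-1, Gate-2 vs X, Z):
Let the inspector play Gate-1 with probability p. Expected payoff against X: 7p + (-1)(1−p) = 8p − 1; against Z: (-4)p + 8(1−p) = −12p + 8.
Setting these equal: 8p − 1 = −12p + 8 ⇒ 20p = 9 ⇒ p = 9/20, and the value is (8)·(9/20) − 1 = 13/5.
For the smuggler: with q = P(X), equating Gate-1's and Gate-2's payoffs gives 11q − 4 = −9q + 8 ⇒ q = 3/5.

13/5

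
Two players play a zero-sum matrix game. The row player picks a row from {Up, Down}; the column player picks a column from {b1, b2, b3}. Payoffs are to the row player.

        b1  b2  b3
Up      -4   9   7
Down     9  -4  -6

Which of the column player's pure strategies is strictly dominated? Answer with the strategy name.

b3 holds the row player's payoff strictly below b2 in every row: 7 < 9, -6 < -4.
So b2 is strictly dominated for the column player.

b2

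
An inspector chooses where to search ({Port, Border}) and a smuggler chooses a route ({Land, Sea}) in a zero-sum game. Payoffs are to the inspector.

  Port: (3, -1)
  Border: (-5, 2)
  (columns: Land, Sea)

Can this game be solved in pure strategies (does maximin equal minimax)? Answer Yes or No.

No

Row minima: Port → -1, Border → -5; maximin = -1.
Column maxima: Land → 3, Sea → 2; minimax = 2.
-1 ≠ 2, so no pure-strategy equilibrium exists.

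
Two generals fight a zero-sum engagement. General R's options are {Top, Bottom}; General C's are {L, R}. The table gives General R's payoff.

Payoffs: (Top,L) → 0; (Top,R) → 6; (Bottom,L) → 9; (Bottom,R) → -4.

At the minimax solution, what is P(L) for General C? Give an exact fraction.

10/19

Row minima: Top → 0, Bottom → -4; maximin = 0.
Column maxima: L → 9, R → 6; minimax = 6.
0 ≠ 6, so there is no saddle point; optimal play is mixed.
Let General R play Top with probability p. Expected payoff against L: 0p + 9(1−p) = −9p + 9; against R: 6p + (-4)(1−p) = 10p − 4.
Setting these equal: −9p + 9 = 10p − 4 ⇒ −19p = -13 ⇒ p = 13/19, and the value is (-9)·(13/19) + 9 = 54/19.
For General C: with q = P(L), equating Top's and Bottom's payoffs gives −6q + 6 = 13q − 4 ⇒ q = 10/19.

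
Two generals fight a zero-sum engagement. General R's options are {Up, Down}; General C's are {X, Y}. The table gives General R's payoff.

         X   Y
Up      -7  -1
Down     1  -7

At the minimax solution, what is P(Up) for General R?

Row minima: Up → -7, Down → -7; maximin = -7.
Column maxima: X → 1, Y → -1; minimax = -1.
-7 ≠ -1, so there is no saddle point; optimal play is mixed.
Let General R play Up with probability p. Expected payoff against X: (-7)p + 1(1−p) = −8p + 1; against Y: (-1)p + (-7)(1−p) = 6p − 7.
Setting these equal: −8p + 1 = 6p − 7 ⇒ −14p = -8 ⇒ p = 4/7, and the value is (-8)·(4/7) + 1 = -25/7.
For General C: with q = P(X), equating Up's and Down's payoffs gives −6q − 1 = 8q − 7 ⇒ q = 3/7.

4/7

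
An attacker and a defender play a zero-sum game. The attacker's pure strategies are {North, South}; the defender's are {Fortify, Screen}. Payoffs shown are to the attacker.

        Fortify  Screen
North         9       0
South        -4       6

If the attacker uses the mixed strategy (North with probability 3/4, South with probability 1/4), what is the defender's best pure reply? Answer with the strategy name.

Screen

If the defender plays Fortify, the attacker's expected payoff is (3/4)·9 + (1/4)·(-4) = 23/4.
If the defender plays Screen, the attacker's expected payoff is (3/4)·0 + (1/4)·6 = 3/2.
The defender minimizes the attacker's payoff; the smallest is 3/2, so the best response is Screen.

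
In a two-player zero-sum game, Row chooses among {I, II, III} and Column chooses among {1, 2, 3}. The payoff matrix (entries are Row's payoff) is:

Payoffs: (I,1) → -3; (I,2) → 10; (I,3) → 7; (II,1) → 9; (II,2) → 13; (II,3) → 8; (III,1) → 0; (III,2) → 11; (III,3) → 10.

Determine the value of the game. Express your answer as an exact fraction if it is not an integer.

Row minima: I → -3, II → 8, III → 0; maximin = 8.
Column maxima: 1 → 9, 2 → 13, 3 → 10; minimax = 9.
8 ≠ 9, so there is no saddle point; optimal play is mixed.
I is strictly dominated by II, so Row never plays it.
2 is strictly dominated by 1 (it gives Row strictly more in every row), so Column never plays it.
On the remaining 2×2 (II, III vs 1, 3):
Let Row play II with probability p. Expected payoff against 1: 9p + 0(1−p) = 9p; against 3: 8p + 10(1−p) = −2p + 10.
Setting these equal: 9p = −2p + 10 ⇒ 11p = 10 ⇒ p = 10/11, and the value is (9)·(10/11) = 90/11.
For Column: with q = P(1), equating II's and III's payoffs gives q + 8 = −10q + 10 ⇒ q = 2/11.

90/11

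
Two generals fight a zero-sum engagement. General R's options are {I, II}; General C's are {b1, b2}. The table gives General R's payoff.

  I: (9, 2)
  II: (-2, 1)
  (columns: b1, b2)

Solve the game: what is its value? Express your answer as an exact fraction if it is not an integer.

2

Row minima: I → 2, II → -2; maximin = 2.
Column maxima: b1 → 9, b2 → 2; minimax = 2.
Since maximin = minimax = 2, there is a saddle point and the value is 2.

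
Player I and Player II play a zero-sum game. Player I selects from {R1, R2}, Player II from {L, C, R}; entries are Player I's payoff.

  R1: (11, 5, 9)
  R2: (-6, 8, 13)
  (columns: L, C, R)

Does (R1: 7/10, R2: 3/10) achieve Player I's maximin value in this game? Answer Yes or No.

Against L this mix gives (7/10)·11 + (3/10)·(-6) = 59/10.
Against C this mix gives (7/10)·5 + (3/10)·8 = 59/10.
Against R this mix gives (7/10)·9 + (3/10)·13 = 51/5.
All of Player II's active replies (L, C) yield 59/10, and no column does worse for Player I. The mix makes Player II indifferent and guarantees 59/10, so it is optimal.

Yes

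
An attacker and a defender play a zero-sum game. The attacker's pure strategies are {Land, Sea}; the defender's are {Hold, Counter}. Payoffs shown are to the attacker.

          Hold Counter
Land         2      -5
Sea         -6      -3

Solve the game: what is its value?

Row minima: Land → -5, Sea → -6; maximin = -5.
Column maxima: Hold → 2, Counter → -3; minimax = -3.
-5 ≠ -3, so there is no saddle point; optimal play is mixed.
Let the attacker play Land with probability p. Expected payoff against Hold: 2p + (-6)(1−p) = 8p − 6; against Counter: (-5)p + (-3)(1−p) = −2p − 3.
Setting these equal: 8p − 6 = −2p − 3 ⇒ 10p = 3 ⇒ p = 3/10, and the value is (8)·(3/10) − 6 = -18/5.
For the defender: with q = P(Hold), equating Land's and Sea's payoffs gives 7q − 5 = −3q − 3 ⇒ q = 1/5.

-18/5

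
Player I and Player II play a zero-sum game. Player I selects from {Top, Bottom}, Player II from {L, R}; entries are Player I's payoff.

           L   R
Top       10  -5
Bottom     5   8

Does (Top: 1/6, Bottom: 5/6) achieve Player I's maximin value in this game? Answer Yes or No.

Yes

Against L this mix gives (1/6)·10 + (5/6)·5 = 35/6.
Against R this mix gives (1/6)·(-5) + (5/6)·8 = 35/6.
All of Player II's active replies (L, R) yield 35/6, and no column does worse for Player I. The mix makes Player II indifferent and guarantees 35/6, so it is optimal.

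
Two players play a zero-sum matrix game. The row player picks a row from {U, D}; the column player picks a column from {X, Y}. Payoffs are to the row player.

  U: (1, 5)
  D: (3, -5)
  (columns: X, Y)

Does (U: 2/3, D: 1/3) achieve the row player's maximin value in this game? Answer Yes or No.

Yes

Against X this mix gives (2/3)·1 + (1/3)·3 = 5/3.
Against Y this mix gives (2/3)·5 + (1/3)·(-5) = 5/3.
All of the column player's active replies (X, Y) yield 5/3, and no column does worse for the row player. The mix makes the column player indifferent and guarantees 5/3, so it is optimal.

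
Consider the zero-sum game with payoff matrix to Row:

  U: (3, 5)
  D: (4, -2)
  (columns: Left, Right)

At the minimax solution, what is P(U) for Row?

Row minima: U → 3, D → -2; maximin = 3.
Column maxima: Left → 4, Right → 5; minimax = 4.
3 ≠ 4, so there is no saddle point; optimal play is mixed.
Let Row play U with probability p. Expected payoff against Left: 3p + 4(1−p) = −p + 4; against Right: 5p + (-2)(1−p) = 7p − 2.
Setting these equal: −p + 4 = 7p − 2 ⇒ −8p = -6 ⇒ p = 3/4, and the value is (-1)·(3/4) + 4 = 13/4.
For Column: with q = P(Left), equating U's and D's payoffs gives −2q + 5 = 6q − 2 ⇒ q = 7/8.

3/4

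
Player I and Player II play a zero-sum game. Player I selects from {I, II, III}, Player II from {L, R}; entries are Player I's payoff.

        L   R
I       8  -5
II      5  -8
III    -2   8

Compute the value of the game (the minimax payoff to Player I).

Row minima: I → -5, II → -8, III → -2; maximin = -2.
Column maxima: L → 8, R → 8; minimax = 8.
-2 ≠ 8, so there is no saddle point; optimal play is mixed.
II is strictly dominated by I, so Player I never plays it.
On the remaining 2×2 (I, III vs L, R):
Let Player I play I with probability p. Expected payoff against L: 8p + (-2)(1−p) = 10p − 2; against R: (-5)p + 8(1−p) = −13p + 8.
Setting these equal: 10p − 2 = −13p + 8 ⇒ 23p = 10 ⇒ p = 10/23, and the value is (10)·(10/23) − 2 = 54/23.
For Player II: with q = P(L), equating I's and III's payoffs gives 13q − 5 = −10q + 8 ⇒ q = 13/23.

54/23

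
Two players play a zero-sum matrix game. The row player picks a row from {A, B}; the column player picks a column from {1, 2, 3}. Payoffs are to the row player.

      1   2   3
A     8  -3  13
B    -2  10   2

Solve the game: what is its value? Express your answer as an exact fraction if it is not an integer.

Row minima: A → -3, B → -2; maximin = -2.
Column maxima: 1 → 8, 2 → 10, 3 → 13; minimax = 8.
-2 ≠ 8, so there is no saddle point; optimal play is mixed.
3 is strictly dominated by 1 (it gives the row player strictly more in every row), so the column player never plays it.
On the remaining 2×2 (A, B vs 1, 2):
Let the row player play A with probability p. Expected payoff against 1: 8p + (-2)(1−p) = 10p − 2; against 2: (-3)p + 10(1−p) = −13p + 10.
Setting these equal: 10p − 2 = −13p + 10 ⇒ 23p = 12 ⇒ p = 12/23, and the value is (10)·(12/23) − 2 = 74/23.
For the column player: with q = P(1), equating A's and B's payoffs gives 11q − 3 = −12q + 10 ⇒ q = 13/23.

74/23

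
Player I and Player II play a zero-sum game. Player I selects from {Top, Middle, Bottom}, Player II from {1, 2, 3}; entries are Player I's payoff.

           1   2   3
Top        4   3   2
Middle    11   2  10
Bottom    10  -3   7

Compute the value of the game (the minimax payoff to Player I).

Row minima: Top → 2, Middle → 2, Bottom → -3; maximin = 2.
Column maxima: 1 → 11, 2 → 3, 3 → 10; minimax = 3.
2 ≠ 3, so there is no saddle point; optimal play is mixed.
Bottom is strictly dominated by Middle, so Player I never plays it.
1 is strictly dominated by 2 (it gives Player I strictly more in every row), so Player II never plays it.
On the remaining 2×2 (Top, Middle vs 2, 3):
Let Player I play Top with probability p. Expected payoff against 2: 3p + 2(1−p) = p + 2; against 3: 2p + 10(1−p) = −8p + 10.
Setting these equal: p + 2 = −8p + 10 ⇒ 9p = 8 ⇒ p = 8/9, and the value is (1)·(8/9) + 2 = 26/9.
For Player II: with q = P(2), equating Top's and Middle's payoffs gives q + 2 = −8q + 10 ⇒ q = 8/9.

26/9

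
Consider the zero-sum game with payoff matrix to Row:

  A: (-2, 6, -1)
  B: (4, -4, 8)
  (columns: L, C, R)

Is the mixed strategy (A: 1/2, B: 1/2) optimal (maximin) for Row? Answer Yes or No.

Yes

Against L this mix gives (1/2)·(-2) + (1/2)·4 = 1.
Against C this mix gives (1/2)·6 + (1/2)·(-4) = 1.
Against R this mix gives (1/2)·(-1) + (1/2)·8 = 7/2.
All of Column's active replies (L, C) yield 1, and no column does worse for Row. The mix makes Column indifferent and guarantees 1, so it is optimal.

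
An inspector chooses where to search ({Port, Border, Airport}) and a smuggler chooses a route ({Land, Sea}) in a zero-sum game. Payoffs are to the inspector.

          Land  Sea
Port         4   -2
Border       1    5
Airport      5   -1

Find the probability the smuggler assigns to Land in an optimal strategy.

3/5

Row minima: Port → -2, Border → 1, Airport → -1; maximin = 1.
Column maxima: Land → 5, Sea → 5; minimax = 5.
1 ≠ 5, so there is no saddle point; optimal play is mixed.
Port is strictly dominated by Airport, so the inspector never plays it.
On the remaining 2×2 (Border, Airport vs Land, Sea):
Let the inspector play Border with probability p. Expected payoff against Land: 1p + 5(1−p) = −4p + 5; against Sea: 5p + (-1)(1−p) = 6p − 1.
Setting these equal: −4p + 5 = 6p − 1 ⇒ −10p = -6 ⇒ p = 3/5, and the value is (-4)·(3/5) + 5 = 13/5.
For the smuggler: with q = P(Land), equating Border's and Airport's payoffs gives −4q + 5 = 6q − 1 ⇒ q = 3/5.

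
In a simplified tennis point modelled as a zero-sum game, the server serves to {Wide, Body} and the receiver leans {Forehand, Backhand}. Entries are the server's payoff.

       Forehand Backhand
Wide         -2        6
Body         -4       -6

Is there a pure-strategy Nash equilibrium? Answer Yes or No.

Row minima: Wide → -2, Body → -6; maximin = -2.
Column maxima: Forehand → -2, Backhand → 6; minimax = -2.
maximin = minimax = -2, so a saddle point exists.

Yes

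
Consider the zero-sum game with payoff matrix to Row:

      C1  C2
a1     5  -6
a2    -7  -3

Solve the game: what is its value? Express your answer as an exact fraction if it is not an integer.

-19/5

Row minima: a1 → -6, a2 → -7; maximin = -6.
Column maxima: C1 → 5, C2 → -3; minimax = -3.
-6 ≠ -3, so there is no saddle point; optimal play is mixed.
Let Row play a1 with probability p. Expected payoff against C1: 5p + (-7)(1−p) = 12p − 7; against C2: (-6)p + (-3)(1−p) = −3p − 3.
Setting these equal: 12p − 7 = −3p − 3 ⇒ 15p = 4 ⇒ p = 4/15, and the value is (12)·(4/15) − 7 = -19/5.
For Column: with q = P(C1), equating a1's and a2's payoffs gives 11q − 6 = −4q − 3 ⇒ q = 1/5.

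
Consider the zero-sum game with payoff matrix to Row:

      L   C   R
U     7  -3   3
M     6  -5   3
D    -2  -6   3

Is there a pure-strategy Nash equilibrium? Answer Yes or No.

Yes

Row minima: U → -3, M → -5, D → -6; maximin = -3.
Column maxima: L → 7, C → -3, R → 3; minimax = -3.
maximin = minimax = -3, so a saddle point exists.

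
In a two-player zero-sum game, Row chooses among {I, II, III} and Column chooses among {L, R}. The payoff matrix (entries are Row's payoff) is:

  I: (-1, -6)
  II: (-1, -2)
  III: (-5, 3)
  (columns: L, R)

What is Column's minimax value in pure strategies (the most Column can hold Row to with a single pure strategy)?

-1

Column maxima: L → -1, R → 3.
The smallest of these is -1.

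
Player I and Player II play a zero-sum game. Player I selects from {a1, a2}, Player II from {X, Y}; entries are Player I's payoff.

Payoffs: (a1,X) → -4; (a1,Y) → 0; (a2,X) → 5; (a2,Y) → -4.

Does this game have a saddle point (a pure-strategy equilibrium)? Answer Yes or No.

No

Row minima: a1 → -4, a2 → -4; maximin = -4.
Column maxima: X → 5, Y → 0; minimax = 0.
-4 ≠ 0, so no pure-strategy equilibrium exists.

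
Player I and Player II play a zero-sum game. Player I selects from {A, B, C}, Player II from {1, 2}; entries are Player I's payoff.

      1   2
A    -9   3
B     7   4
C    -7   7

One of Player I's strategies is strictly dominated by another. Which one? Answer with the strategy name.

B gives a strictly higher payoff than A against every column: 7 > -9, 4 > 3.
So A is strictly dominated and Player I never plays it.

A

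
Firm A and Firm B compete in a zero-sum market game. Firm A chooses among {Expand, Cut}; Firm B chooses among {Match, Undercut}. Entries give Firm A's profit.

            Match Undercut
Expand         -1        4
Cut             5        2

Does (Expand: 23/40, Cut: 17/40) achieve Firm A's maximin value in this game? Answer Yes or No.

No

Against Match this mix gives (23/40)·(-1) + (17/40)·5 = 31/20.
Against Undercut this mix gives (23/40)·4 + (17/40)·2 = 63/20.
Firm B will play Match, holding Firm A to 31/20. Shifting weight toward the row that does better against Match would raise this floor (the equalizing mix achieves 11/4 against both Match and Undercut), so the proposed strategy is not optimal.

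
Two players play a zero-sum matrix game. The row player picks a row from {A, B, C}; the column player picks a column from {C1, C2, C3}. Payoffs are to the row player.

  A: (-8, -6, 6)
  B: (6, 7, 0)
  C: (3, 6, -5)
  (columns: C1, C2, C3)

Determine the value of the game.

9/5

Row minima: A → -8, B → 0, C → -5; maximin = 0.
Column maxima: C1 → 6, C2 → 7, C3 → 6; minimax = 6.
0 ≠ 6, so there is no saddle point; optimal play is mixed.
C is strictly dominated by B, so the row player never plays it.
C2 is strictly dominated by C1 (it gives the row player strictly more in every row), so the column player never plays it.
On the remaining 2×2 (A, B vs C1, C3):
Let the row player play A with probability p. Expected payoff against C1: (-8)p + 6(1−p) = −14p + 6; against C3: 6p + 0(1−p) = 6p.
Setting these equal: −14p + 6 = 6p ⇒ −20p = -6 ⇒ p = 3/10, and the value is (-14)·(3/10) + 6 = 9/5.
For the column player: with q = P(C1), equating A's and B's payoffs gives −14q + 6 = 6q ⇒ q = 3/10.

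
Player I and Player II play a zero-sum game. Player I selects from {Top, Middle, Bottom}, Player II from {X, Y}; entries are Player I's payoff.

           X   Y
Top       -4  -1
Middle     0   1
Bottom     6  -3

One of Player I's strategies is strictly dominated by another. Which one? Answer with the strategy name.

Middle gives a strictly higher payoff than Top against every column: 0 > -4, 1 > -1.
So Top is strictly dominated and Player I never plays it.

Top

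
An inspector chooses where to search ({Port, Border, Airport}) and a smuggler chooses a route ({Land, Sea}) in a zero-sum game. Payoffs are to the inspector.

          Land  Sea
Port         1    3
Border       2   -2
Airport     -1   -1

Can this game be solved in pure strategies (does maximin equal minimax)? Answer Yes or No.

No

Row minima: Port → 1, Border → -2, Airport → -1; maximin = 1.
Column maxima: Land → 2, Sea → 3; minimax = 2.
1 ≠ 2, so no pure-strategy equilibrium exists.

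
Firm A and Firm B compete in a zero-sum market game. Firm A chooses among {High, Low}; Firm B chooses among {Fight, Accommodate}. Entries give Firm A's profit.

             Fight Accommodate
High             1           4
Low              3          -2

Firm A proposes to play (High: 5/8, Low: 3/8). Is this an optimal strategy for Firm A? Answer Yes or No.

Yes

Against Fight this mix gives (5/8)·1 + (3/8)·3 = 7/4.
Against Accommodate this mix gives (5/8)·4 + (3/8)·(-2) = 7/4.
All of Firm B's active replies (Fight, Accommodate) yield 7/4, and no column does worse for Firm A. The mix makes Firm B indifferent and guarantees 7/4, so it is optimal.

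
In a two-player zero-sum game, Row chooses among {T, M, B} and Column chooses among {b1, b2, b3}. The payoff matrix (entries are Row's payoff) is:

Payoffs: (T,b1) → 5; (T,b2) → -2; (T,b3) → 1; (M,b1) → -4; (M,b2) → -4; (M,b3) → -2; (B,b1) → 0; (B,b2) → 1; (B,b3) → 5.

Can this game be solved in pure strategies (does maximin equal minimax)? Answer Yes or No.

Row minima: T → -2, M → -4, B → 0; maximin = 0.
Column maxima: b1 → 5, b2 → 1, b3 → 5; minimax = 1.
0 ≠ 1, so no pure-strategy equilibrium exists.

No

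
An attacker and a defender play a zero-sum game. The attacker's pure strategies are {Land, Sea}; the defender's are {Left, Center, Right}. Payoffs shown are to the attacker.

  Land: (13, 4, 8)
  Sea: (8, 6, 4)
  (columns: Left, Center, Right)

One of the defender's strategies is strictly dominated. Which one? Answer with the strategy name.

Center holds the attacker's payoff strictly below Left in every row: 4 < 13, 6 < 8.
So Left is strictly dominated for the defender.

Left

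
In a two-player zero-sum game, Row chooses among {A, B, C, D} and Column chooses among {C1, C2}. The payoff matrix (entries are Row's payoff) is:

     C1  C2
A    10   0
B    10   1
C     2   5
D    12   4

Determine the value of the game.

Row minima: A → 0, B → 1, C → 2, D → 4; maximin = 4.
Column maxima: C1 → 12, C2 → 5; minimax = 5.
4 ≠ 5, so there is no saddle point; optimal play is mixed.
A is strictly dominated by D, so Row never plays it.
B is strictly dominated by D, so Row never plays it.
On the remaining 2×2 (C, D vs C1, C2):
Let Row play C with probability p. Expected payoff against C1: 2p + 12(1−p) = −10p + 12; against C2: 5p + 4(1−p) = p + 4.
Setting these equal: −10p + 12 = p + 4 ⇒ −11p = -8 ⇒ p = 8/11, and the value is (-10)·(8/11) + 12 = 52/11.
For Column: with q = P(C1), equating C's and D's payoffs gives −3q + 5 = 8q + 4 ⇒ q = 1/11.

52/11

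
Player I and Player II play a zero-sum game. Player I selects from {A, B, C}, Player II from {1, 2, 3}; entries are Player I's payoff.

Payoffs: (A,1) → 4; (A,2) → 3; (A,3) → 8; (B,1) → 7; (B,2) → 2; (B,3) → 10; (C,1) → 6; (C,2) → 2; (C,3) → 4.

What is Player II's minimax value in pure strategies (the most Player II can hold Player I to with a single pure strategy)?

3

Column maxima: 1 → 7, 2 → 3, 3 → 10.
The smallest of these is 3.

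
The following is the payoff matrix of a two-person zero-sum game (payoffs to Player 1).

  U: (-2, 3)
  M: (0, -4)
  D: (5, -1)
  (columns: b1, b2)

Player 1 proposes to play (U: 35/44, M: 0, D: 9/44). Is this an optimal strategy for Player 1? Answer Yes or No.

Against b1 this mix gives (35/44)·(-2) + (9/44)·5 = -25/44.
Against b2 this mix gives (35/44)·3 + (9/44)·(-1) = 24/11.
Player 2 will play b1, holding Player 1 to -25/44. Shifting weight toward the row that does better against b1 would raise this floor (the equalizing mix achieves 13/11 against both b1 and b2), so the proposed strategy is not optimal.

No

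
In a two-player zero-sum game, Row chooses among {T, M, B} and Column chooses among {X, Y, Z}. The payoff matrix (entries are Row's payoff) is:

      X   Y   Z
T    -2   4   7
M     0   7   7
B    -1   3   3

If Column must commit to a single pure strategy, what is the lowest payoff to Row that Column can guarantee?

0

Column maxima: X → 0, Y → 7, Z → 7.
The smallest of these is 0.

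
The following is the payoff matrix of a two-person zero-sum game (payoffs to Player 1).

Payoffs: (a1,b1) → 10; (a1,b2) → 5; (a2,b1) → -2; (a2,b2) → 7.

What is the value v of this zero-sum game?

Row minima: a1 → 5, a2 → -2; maximin = 5.
Column maxima: b1 → 10, b2 → 7; minimax = 7.
5 ≠ 7, so there is no saddle point; optimal play is mixed.
Let Player 1 play a1 with probability p. Expected payoff against b1: 10p + (-2)(1−p) = 12p − 2; against b2: 5p + 7(1−p) = −2p + 7.
Setting these equal: 12p − 2 = −2p + 7 ⇒ 14p = 9 ⇒ p = 9/14, and the value is (12)·(9/14) − 2 = 40/7.
For Player 2: with q = P(b1), equating a1's and a2's payoffs gives 5q + 5 = −9q + 7 ⇒ q = 1/7.

40/7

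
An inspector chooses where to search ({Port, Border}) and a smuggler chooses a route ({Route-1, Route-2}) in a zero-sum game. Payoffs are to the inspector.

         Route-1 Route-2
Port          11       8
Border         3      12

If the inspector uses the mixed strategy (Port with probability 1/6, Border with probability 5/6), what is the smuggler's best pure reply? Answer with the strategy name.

Route-1

If the smuggler plays Route-1, the inspector's expected payoff is (1/6)·11 + (5/6)·3 = 13/3.
If the smuggler plays Route-2, the inspector's expected payoff is (1/6)·8 + (5/6)·12 = 34/3.
The smuggler minimizes the inspector's payoff; the smallest is 13/3, so the best response is Route-1.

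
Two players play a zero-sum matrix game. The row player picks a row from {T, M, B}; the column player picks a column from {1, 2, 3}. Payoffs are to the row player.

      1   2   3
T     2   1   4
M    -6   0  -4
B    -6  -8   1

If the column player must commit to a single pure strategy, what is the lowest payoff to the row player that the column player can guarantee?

Column maxima: 1 → 2, 2 → 1, 3 → 4.
The smallest of these is 1.

1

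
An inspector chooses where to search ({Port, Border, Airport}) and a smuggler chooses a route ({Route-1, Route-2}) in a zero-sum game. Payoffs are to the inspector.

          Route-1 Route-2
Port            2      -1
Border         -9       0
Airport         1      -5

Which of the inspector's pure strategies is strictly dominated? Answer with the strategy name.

Port gives a strictly higher payoff than Airport against every column: 2 > 1, -1 > -5.
So Airport is strictly dominated and the inspector never plays it.

Airport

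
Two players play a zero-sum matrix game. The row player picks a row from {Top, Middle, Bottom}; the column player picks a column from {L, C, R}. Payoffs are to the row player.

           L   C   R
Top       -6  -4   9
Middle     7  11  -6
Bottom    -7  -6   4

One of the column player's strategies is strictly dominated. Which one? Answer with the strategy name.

C

L holds the row player's payoff strictly below C in every row: -6 < -4, 7 < 11, -7 < -6.
So C is strictly dominated for the column player.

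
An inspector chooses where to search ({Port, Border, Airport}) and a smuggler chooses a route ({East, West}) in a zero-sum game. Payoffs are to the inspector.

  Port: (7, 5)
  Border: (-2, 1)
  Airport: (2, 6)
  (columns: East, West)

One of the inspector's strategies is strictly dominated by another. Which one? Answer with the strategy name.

Border

Port gives a strictly higher payoff than Border against every column: 7 > -2, 5 > 1.
So Border is strictly dominated and the inspector never plays it.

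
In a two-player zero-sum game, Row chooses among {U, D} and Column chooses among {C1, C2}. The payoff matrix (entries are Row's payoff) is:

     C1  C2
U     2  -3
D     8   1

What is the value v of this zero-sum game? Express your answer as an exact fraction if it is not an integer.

Row minima: U → -3, D → 1; maximin = 1.
Column maxima: C1 → 8, C2 → 1; minimax = 1.
Since maximin = minimax = 1, there is a saddle point and the value is 1.

1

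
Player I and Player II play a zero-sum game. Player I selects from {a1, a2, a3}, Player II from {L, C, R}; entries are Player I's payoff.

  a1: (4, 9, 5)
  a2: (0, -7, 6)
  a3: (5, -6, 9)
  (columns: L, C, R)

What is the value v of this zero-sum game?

Row minima: a1 → 4, a2 → -7, a3 → -6; maximin = 4.
Column maxima: L → 5, C → 9, R → 9; minimax = 5.
4 ≠ 5, so there is no saddle point; optimal play is mixed.
a2 is strictly dominated by a3, so Player I never plays it.
R is strictly dominated by L (it gives Player I strictly more in every row), so Player II never plays it.
On the remaining 2×2 (a1, a3 vs L, C):
Let Player I play a1 with probability p. Expected payoff against L: 4p + 5(1−p) = −p + 5; against C: 9p + (-6)(1−p) = 15p − 6.
Setting these equal: −p + 5 = 15p − 6 ⇒ −16p = -11 ⇒ p = 11/16, and the value is (-1)·(11/16) + 5 = 69/16.
For Player II: with q = P(L), equating a1's and a3's payoffs gives −5q + 9 = 11q − 6 ⇒ q = 15/16.

69/16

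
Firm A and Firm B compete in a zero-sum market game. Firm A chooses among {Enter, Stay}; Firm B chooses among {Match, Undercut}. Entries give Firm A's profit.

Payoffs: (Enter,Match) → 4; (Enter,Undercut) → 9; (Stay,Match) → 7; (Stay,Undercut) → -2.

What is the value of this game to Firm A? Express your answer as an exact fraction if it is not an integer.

71/14

Row minima: Enter → 4, Stay → -2; maximin = 4.
Column maxima: Match → 7, Undercut → 9; minimax = 7.
4 ≠ 7, so there is no saddle point; optimal play is mixed.
Let Firm A play Enter with probability p. Expected payoff against Match: 4p + 7(1−p) = −3p + 7; against Undercut: 9p + (-2)(1−p) = 11p − 2.
Setting these equal: −3p + 7 = 11p − 2 ⇒ −14p = -9 ⇒ p = 9/14, and the value is (-3)·(9/14) + 7 = 71/14.
For Firm B: with q = P(Match), equating Enter's and Stay's payoffs gives −5q + 9 = 9q − 2 ⇒ q = 11/14.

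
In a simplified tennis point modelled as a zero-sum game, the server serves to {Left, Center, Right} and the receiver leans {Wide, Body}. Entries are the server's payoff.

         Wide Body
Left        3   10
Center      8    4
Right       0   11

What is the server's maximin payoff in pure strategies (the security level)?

Row minima: Left → 3, Center → 4, Right → 0.
The best of these is 4.

4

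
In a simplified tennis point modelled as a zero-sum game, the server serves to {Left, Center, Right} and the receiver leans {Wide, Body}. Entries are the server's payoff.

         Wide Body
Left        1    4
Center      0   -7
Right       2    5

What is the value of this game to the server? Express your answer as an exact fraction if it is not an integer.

Row minima: Left → 1, Center → -7, Right → 2; maximin = 2.
Column maxima: Wide → 2, Body → 5; minimax = 2.
Since maximin = minimax = 2, there is a saddle point and the value is 2.

2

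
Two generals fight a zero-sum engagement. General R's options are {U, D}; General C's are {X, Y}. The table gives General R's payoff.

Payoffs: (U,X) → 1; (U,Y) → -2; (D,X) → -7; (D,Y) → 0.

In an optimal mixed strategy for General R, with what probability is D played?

3/10

Row minima: U → -2, D → -7; maximin = -2.
Column maxima: X → 1, Y → 0; minimax = 0.
-2 ≠ 0, so there is no saddle point; optimal play is mixed.
Let General R play U with probability p. Expected payoff against X: 1p + (-7)(1−p) = 8p − 7; against Y: (-2)p + 0(1−p) = −2p.
Setting these equal: 8p − 7 = −2p ⇒ 10p = 7 ⇒ p = 7/10, and the value is (8)·(7/10) − 7 = -7/5.
For General C: with q = P(X), equating U's and D's payoffs gives 3q − 2 = −7q ⇒ q = 1/5.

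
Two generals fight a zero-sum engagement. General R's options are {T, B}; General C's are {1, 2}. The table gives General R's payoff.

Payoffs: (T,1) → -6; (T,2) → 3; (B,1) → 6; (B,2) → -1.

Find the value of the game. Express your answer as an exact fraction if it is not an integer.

Row minima: T → -6, B → -1; maximin = -1.
Column maxima: 1 → 6, 2 → 3; minimax = 3.
-1 ≠ 3, so there is no saddle point; optimal play is mixed.
Let General R play T with probability p. Expected payoff against 1: (-6)p + 6(1−p) = −12p + 6; against 2: 3p + (-1)(1−p) = 4p − 1.
Setting these equal: −12p + 6 = 4p − 1 ⇒ −16p = -7 ⇒ p = 7/16, and the value is (-12)·(7/16) + 6 = 3/4.
For General C: with q = P(1), equating T's and B's payoffs gives −9q + 3 = 7q − 1 ⇒ q = 1/4.

3/4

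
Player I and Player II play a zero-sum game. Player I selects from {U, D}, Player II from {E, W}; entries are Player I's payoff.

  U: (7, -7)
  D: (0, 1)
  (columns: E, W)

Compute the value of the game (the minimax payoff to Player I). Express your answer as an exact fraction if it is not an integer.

7/15

Row minima: U → -7, D → 0; maximin = 0.
Column maxima: E → 7, W → 1; minimax = 1.
0 ≠ 1, so there is no saddle point; optimal play is mixed.
Let Player I play U with probability p. Expected payoff against E: 7p + 0(1−p) = 7p; against W: (-7)p + 1(1−p) = −8p + 1.
Setting these equal: 7p = −8p + 1 ⇒ 15p = 1 ⇒ p = 1/15, and the value is (7)·(1/15) = 7/15.
For Player II: with q = P(E), equating U's and D's payoffs gives 14q − 7 = −q + 1 ⇒ q = 8/15.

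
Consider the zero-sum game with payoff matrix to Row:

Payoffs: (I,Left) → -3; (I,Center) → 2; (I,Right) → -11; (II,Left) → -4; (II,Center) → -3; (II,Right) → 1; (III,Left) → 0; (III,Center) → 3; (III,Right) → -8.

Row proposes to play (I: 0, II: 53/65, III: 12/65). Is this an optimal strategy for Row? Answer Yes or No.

Against Left this mix gives (53/65)·(-4) + (12/65)·0 = -212/65.
Against Center this mix gives (53/65)·(-3) + (12/65)·3 = -123/65.
Against Right this mix gives (53/65)·1 + (12/65)·(-8) = -43/65.
Column will play Left, holding Row to -212/65. Shifting weight toward the row that does better against Left would raise this floor (the equalizing mix achieves -32/13 against both Left and Right), so the proposed strategy is not optimal.

No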